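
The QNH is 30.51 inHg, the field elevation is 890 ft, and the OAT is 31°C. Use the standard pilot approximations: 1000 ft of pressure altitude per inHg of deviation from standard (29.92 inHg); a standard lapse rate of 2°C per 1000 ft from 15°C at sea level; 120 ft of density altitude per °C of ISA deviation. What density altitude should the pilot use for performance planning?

2292 ft

Pressure altitude = 890 + (29.92 − 30.51) × 1000 = 890 + (-590) = 300 ft.
ISA temperature at 300 ft = 15 − 2 × (300/1000) = 14.4°C.
ISA deviation = 31 − 14.4 = +16.6°C.
Density altitude = 300 + 120 × (16.6) = 2292 ft.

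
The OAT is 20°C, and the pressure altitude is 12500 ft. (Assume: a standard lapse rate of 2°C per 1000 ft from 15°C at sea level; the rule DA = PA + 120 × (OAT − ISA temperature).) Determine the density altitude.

ISA temperature at 12500 ft = 15 − 2 × (12500/1000) = -10°C.
ISA deviation = 20 − (-10) = +30°C.
Density altitude = 12500 + 120 × (30) = 12500 + (+3600) = 16100 ft.

16100 ft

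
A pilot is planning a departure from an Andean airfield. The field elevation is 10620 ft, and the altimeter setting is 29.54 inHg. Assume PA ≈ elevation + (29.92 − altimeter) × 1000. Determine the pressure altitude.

Pressure correction = (29.92 − 29.54) × 1000 = +380 ft.
Pressure altitude = 10620 + (+380) = 11000 ft.

11000 ft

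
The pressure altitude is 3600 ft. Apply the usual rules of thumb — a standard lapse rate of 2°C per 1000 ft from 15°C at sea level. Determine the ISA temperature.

ISA temperature = 15 − 2 × (3600/1000) = 15 − 7.2 = 7.8°C.

7.8°C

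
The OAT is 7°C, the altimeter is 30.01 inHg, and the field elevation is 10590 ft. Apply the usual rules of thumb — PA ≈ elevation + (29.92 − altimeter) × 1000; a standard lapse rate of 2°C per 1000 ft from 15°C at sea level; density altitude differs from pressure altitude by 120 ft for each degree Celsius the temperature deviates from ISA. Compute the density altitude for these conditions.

Pressure altitude = 10590 + (29.92 − 30.01) × 1000 = 10590 + (-90) = 10500 ft.
ISA temperature at 10500 ft = 15 − 2 × (10500/1000) = -6°C.
ISA deviation = 7 − (-6) = +13°C.
Density altitude = 10500 + 120 × (13) = 12060 ft.

12060 ft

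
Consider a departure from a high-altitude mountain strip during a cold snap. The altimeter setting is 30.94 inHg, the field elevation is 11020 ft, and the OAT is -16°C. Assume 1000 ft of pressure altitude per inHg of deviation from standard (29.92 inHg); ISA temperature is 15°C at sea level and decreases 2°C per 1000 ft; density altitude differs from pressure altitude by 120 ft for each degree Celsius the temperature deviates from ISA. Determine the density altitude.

8680 ft

Pressure altitude = 11020 + (29.92 − 30.94) × 1000 = 11020 + (-1020) = 10000 ft.
ISA temperature at 10000 ft = 15 − 2 × (10000/1000) = -5°C.
ISA deviation = -16 − (-5) = -11°C.
Density altitude = 10000 + 120 × (-11) = 8680 ft.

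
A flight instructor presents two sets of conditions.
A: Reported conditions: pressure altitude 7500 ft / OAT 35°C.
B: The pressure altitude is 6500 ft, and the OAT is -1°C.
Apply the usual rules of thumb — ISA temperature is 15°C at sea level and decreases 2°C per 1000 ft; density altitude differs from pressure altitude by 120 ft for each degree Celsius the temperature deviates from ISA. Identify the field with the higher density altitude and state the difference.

A: ISA temp = 0°C, deviation +35°C, DA = 7500 + 120 × 35 = 11700 ft.
B: ISA temp = 2°C, deviation -3°C, DA = 6500 + 120 × (-3) = 6140 ft.
A is higher by 11700 − 6140 = 5560 ft.

A by 5560 ft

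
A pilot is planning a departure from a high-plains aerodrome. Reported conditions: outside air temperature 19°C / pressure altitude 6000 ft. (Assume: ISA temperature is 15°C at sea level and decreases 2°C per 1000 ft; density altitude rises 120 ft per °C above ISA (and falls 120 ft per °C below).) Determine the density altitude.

7920 ft

ISA temperature at 6000 ft = 15 − 2 × (6000/1000) = 3°C.
ISA deviation = 19 − 3 = +16°C.
Density altitude = 6000 + 120 × (16) = 6000 + (+1920) = 7920 ft.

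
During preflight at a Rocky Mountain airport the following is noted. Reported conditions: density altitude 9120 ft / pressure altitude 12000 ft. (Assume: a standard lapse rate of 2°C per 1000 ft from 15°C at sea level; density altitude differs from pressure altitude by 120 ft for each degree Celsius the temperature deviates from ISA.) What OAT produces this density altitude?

-33°C

Density altitude − pressure altitude = 9120 − 12000 = -2880 ft.
At 120 ft/°C that is an ISA deviation of -2880/120 = -24°C.
ISA temperature at 12000 ft = 15 − 2 × (12000/1000) = -9°C.
OAT = ISA + deviation = -9 + (-24) = -33°C.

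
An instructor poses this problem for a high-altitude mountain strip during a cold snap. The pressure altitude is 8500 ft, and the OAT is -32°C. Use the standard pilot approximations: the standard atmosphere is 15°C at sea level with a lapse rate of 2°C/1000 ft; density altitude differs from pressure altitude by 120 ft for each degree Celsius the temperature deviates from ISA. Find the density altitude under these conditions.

4900 ft

ISA temperature at 8500 ft = 15 − 2 × (8500/1000) = -2°C.
ISA deviation = -32 − (-2) = -30°C.
Density altitude = 8500 + 120 × (-30) = 8500 + (-3600) = 4900 ft.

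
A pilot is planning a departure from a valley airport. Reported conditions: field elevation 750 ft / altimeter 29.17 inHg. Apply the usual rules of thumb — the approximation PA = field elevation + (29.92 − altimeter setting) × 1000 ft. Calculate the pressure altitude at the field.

Pressure correction = (29.92 − 29.17) × 1000 = +750 ft.
Pressure altitude = 750 + (+750) = 1500 ft.

1500 ft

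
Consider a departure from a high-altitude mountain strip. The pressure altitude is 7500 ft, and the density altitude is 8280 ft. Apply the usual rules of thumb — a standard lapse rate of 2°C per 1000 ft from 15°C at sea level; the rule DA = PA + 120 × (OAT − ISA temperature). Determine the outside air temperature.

Density altitude − pressure altitude = 8280 − 7500 = +780 ft.
At 120 ft/°C that is an ISA deviation of 780/120 = +6.5°C.
ISA temperature at 7500 ft = 15 − 2 × (7500/1000) = 0°C.
OAT = ISA + deviation = 0 + (+6.5) = 6.5°C.

6.5°C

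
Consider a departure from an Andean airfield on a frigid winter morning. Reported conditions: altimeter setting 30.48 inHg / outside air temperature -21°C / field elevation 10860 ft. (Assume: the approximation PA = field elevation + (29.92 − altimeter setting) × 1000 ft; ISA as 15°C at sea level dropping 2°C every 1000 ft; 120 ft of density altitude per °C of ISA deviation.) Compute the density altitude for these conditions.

Pressure altitude = 10860 + (29.92 − 30.48) × 1000 = 10860 + (-560) = 10300 ft.
ISA temperature at 10300 ft = 15 − 2 × (10300/1000) = -5.6°C.
ISA deviation = -21 − (-5.6) = -15.4°C.
Density altitude = 10300 + 120 × (-15.4) = 8452 ft.

8452 ft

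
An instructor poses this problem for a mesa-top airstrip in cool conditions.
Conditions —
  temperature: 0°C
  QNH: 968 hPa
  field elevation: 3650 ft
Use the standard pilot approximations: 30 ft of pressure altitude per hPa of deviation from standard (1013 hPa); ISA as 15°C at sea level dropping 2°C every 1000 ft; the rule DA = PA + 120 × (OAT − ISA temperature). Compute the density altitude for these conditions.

4400 ft

Pressure altitude = 3650 + (1013 − 968) × 30 = 3650 + (+1350) = 5000 ft.
ISA temperature at 5000 ft = 15 − 2 × (5000/1000) = 5°C.
ISA deviation = 0 − 5 = -5°C.
Density altitude = 5000 + 120 × (-5) = 4400 ft.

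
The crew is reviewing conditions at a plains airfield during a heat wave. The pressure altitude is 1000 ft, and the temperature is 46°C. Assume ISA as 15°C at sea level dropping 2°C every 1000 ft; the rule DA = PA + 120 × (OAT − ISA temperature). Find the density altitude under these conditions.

4960 ft

ISA temperature at 1000 ft = 15 − 2 × (1000/1000) = 13°C.
ISA deviation = 46 − 13 = +33°C.
Density altitude = 1000 + 120 × (33) = 1000 + (+3960) = 4960 ft.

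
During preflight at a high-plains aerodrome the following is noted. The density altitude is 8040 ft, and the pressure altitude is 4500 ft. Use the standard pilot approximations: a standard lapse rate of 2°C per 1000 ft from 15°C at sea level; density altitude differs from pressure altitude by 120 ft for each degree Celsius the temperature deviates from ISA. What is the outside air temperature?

Density altitude − pressure altitude = 8040 − 4500 = +3540 ft.
At 120 ft/°C that is an ISA deviation of 3540/120 = +29.5°C.
ISA temperature at 4500 ft = 15 − 2 × (4500/1000) = 6°C.
OAT = ISA + deviation = 6 + (+29.5) = 35.5°C.

35.5°C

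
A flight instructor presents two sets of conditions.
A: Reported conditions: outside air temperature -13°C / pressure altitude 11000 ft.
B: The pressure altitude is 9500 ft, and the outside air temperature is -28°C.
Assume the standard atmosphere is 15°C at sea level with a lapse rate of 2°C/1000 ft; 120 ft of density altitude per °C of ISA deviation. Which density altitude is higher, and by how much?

A by 3660 ft

A: ISA temp = -7°C, deviation -6°C, DA = 11000 + 120 × (-6) = 10280 ft.
B: ISA temp = -4°C, deviation -24°C, DA = 9500 + 120 × (-24) = 6620 ft.
A is higher by 10280 − 6620 = 3660 ft.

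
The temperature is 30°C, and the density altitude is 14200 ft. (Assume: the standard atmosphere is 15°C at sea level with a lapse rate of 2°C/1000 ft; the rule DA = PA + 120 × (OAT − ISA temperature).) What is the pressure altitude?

DA = PA + 120 × (OAT − (15 − 2·PA/1000)) = PA + 120·OAT − 1800 + 0.24·PA = 1.24·PA + 120·OAT − 1800.
So 1.24·PA = 14200 − 120 × 30 + 1800 = 12400.
PA = 12400 / 1.24 = 10000 ft.

10000 ft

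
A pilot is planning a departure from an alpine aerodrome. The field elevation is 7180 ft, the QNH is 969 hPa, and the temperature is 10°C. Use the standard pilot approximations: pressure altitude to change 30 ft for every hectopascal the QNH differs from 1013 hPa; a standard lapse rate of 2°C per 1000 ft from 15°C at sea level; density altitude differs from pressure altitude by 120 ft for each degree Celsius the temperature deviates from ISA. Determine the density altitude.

9940 ft

Pressure altitude = 7180 + (1013 − 969) × 30 = 7180 + (+1320) = 8500 ft.
ISA temperature at 8500 ft = 15 − 2 × (8500/1000) = -2°C.
ISA deviation = 10 − (-2) = +12°C.
Density altitude = 8500 + 120 × (12) = 9940 ft.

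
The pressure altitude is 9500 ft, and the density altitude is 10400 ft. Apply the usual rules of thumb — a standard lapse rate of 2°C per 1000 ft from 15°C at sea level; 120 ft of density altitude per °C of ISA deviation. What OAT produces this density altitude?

3.5°C

Density altitude − pressure altitude = 10400 − 9500 = +900 ft.
At 120 ft/°C that is an ISA deviation of 900/120 = +7.5°C.
ISA temperature at 9500 ft = 15 − 2 × (9500/1000) = -4°C.
OAT = ISA + deviation = -4 + (+7.5) = 3.5°C.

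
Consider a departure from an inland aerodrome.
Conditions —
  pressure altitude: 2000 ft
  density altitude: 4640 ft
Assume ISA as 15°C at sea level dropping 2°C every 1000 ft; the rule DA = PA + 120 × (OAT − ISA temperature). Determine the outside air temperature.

33°C

Density altitude − pressure altitude = 4640 − 2000 = +2640 ft.
At 120 ft/°C that is an ISA deviation of 2640/120 = +22°C.
ISA temperature at 2000 ft = 15 − 2 × (2000/1000) = 11°C.
OAT = ISA + deviation = 11 + (+22) = 33°C.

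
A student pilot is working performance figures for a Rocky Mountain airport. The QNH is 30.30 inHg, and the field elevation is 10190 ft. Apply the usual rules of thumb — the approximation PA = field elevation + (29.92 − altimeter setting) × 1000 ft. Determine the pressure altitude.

9810 ft

Pressure correction = (29.92 − 30.30) × 1000 = -380 ft.
Pressure altitude = 10190 + (-380) = 9810 ft.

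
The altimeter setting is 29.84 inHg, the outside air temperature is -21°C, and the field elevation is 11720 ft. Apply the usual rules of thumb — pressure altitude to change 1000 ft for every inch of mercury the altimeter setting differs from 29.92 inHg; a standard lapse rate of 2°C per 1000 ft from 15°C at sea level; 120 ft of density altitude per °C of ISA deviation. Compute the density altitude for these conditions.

10312 ft

Pressure altitude = 11720 + (29.92 − 29.84) × 1000 = 11720 + (+80) = 11800 ft.
ISA temperature at 11800 ft = 15 − 2 × (11800/1000) = -8.6°C.
ISA deviation = -21 − (-8.6) = -12.4°C.
Density altitude = 11800 + 120 × (-12.4) = 10312 ft.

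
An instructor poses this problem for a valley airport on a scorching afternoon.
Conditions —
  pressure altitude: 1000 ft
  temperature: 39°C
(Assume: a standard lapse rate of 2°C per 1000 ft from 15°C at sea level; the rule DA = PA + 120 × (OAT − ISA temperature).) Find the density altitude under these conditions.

4120 ft

ISA temperature at 1000 ft = 15 − 2 × (1000/1000) = 13°C.
ISA deviation = 39 − 13 = +26°C.
Density altitude = 1000 + 120 × (26) = 1000 + (+3120) = 4120 ft.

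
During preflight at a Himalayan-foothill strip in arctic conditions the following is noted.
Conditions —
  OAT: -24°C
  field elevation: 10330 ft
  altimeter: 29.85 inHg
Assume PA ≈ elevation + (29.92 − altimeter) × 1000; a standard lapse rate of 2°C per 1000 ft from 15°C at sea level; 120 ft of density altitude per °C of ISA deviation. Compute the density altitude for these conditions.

8216 ft

Pressure altitude = 10330 + (29.92 − 29.85) × 1000 = 10330 + (+70) = 10400 ft.
ISA temperature at 10400 ft = 15 − 2 × (10400/1000) = -5.8°C.
ISA deviation = -24 − (-5.8) = -18.2°C.
Density altitude = 10400 + 120 × (-18.2) = 8216 ft.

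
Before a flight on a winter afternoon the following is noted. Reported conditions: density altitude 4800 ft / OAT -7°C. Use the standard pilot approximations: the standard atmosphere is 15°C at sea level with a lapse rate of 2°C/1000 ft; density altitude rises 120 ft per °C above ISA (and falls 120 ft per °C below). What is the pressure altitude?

DA = PA + 120 × (OAT − (15 − 2·PA/1000)) = PA + 120·OAT − 1800 + 0.24·PA = 1.24·PA + 120·OAT − 1800.
So 1.24·PA = 4800 − 120 × (-7) + 1800 = 7440.
PA = 7440 / 1.24 = 6000 ft.

6000 ft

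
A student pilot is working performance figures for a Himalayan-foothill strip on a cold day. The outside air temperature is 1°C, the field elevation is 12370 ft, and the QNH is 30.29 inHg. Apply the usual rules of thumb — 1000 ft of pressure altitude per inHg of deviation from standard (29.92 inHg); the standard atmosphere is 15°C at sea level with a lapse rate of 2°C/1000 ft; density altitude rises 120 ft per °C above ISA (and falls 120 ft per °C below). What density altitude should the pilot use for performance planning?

Pressure altitude = 12370 + (29.92 − 30.29) × 1000 = 12370 + (-370) = 12000 ft.
ISA temperature at 12000 ft = 15 − 2 × (12000/1000) = -9°C.
ISA deviation = 1 − (-9) = +10°C.
Density altitude = 12000 + 120 × (10) = 13200 ft.

13200 ft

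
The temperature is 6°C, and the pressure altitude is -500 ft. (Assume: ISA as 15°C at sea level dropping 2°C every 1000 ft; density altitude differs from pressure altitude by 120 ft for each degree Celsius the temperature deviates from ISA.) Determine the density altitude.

ISA temperature at -500 ft = 15 − 2 × (-500/1000) = 16°C.
ISA deviation = 6 − 16 = -10°C.
Density altitude = -500 + 120 × (-10) = -500 + (-1200) = -1700 ft.

-1700 ft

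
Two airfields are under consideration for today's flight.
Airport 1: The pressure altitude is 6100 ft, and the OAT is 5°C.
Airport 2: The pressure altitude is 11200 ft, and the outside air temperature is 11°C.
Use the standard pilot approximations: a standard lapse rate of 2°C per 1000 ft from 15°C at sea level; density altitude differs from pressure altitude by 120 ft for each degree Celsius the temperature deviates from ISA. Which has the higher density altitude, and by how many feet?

Airport 2 by 7044 ft

Airport 1: ISA temp = 2.8°C, deviation +2.2°C, DA = 6100 + 120 × 2.2 = 6364 ft.
Airport 2: ISA temp = -7.4°C, deviation +18.4°C, DA = 11200 + 120 × 18.4 = 13408 ft.
Airport 2 is higher by 13408 − 6364 = 7044 ft.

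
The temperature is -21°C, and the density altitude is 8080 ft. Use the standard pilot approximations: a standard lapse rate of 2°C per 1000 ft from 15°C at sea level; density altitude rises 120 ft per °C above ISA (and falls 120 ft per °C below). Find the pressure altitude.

DA = PA + 120 × (OAT − (15 − 2·PA/1000)) = PA + 120·OAT − 1800 + 0.24·PA = 1.24·PA + 120·OAT − 1800.
So 1.24·PA = 8080 − 120 × (-21) + 1800 = 12400.
PA = 12400 / 1.24 = 10000 ft.

10000 ft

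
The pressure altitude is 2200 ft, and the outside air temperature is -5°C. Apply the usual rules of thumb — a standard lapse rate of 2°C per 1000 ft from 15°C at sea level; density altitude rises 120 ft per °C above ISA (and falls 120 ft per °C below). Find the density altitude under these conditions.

328 ft

ISA temperature at 2200 ft = 15 − 2 × (2200/1000) = 10.6°C.
ISA deviation = -5 − 10.6 = -15.6°C.
Density altitude = 2200 + 120 × (-15.6) = 2200 + (-1872) = 328 ft.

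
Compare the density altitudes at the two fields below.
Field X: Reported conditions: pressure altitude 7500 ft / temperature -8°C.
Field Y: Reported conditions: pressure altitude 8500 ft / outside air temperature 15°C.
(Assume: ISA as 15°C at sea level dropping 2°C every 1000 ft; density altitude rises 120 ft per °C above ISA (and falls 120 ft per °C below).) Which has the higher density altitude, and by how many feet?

Field Y by 4000 ft

Field X: ISA temp = 0°C, deviation -8°C, DA = 7500 + 120 × (-8) = 6540 ft.
Field Y: ISA temp = -2°C, deviation +17°C, DA = 8500 + 120 × 17 = 10540 ft.
Field Y is higher by 10540 − 6540 = 4000 ft.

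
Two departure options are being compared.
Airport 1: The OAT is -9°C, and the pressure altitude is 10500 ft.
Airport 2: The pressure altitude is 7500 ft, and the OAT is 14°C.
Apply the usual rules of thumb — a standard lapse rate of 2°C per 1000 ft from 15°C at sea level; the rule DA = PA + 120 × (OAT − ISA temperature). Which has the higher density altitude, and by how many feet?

Airport 1 by 960 ft

Airport 1: ISA temp = -6°C, deviation -3°C, DA = 10500 + 120 × (-3) = 10140 ft.
Airport 2: ISA temp = 0°C, deviation +14°C, DA = 7500 + 120 × 14 = 9180 ft.
Airport 1 is higher by 10140 − 9180 = 960 ft.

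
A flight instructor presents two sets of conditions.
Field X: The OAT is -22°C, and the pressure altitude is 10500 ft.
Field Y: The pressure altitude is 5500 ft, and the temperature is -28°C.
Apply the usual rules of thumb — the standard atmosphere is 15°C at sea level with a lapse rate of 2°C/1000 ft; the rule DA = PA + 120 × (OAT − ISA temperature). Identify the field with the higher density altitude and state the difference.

Field X by 6920 ft

Field X: ISA temp = -6°C, deviation -16°C, DA = 10500 + 120 × (-16) = 8580 ft.
Field Y: ISA temp = 4°C, deviation -32°C, DA = 5500 + 120 × (-32) = 1660 ft.
Field X is higher by 8580 − 1660 = 6920 ft.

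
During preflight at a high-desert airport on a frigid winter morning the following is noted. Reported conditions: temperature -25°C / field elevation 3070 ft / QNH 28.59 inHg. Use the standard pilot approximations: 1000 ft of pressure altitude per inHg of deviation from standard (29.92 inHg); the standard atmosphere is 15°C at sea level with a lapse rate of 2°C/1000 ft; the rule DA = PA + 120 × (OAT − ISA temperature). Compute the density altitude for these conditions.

656 ft

Pressure altitude = 3070 + (29.92 − 28.59) × 1000 = 3070 + (+1330) = 4400 ft.
ISA temperature at 4400 ft = 15 − 2 × (4400/1000) = 6.2°C.
ISA deviation = -25 − 6.2 = -31.2°C.
Density altitude = 4400 + 120 × (-31.2) = 656 ft.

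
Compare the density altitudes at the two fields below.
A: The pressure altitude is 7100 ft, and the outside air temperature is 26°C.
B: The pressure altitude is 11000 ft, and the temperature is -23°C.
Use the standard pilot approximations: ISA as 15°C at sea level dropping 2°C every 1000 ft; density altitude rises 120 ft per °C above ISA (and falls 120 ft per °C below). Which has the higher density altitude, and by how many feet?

A by 1044 ft

A: ISA temp = 0.8°C, deviation +25.2°C, DA = 7100 + 120 × 25.2 = 10124 ft.
B: ISA temp = -7°C, deviation -16°C, DA = 11000 + 120 × (-16) = 9080 ft.
A is higher by 10124 − 9080 = 1044 ft.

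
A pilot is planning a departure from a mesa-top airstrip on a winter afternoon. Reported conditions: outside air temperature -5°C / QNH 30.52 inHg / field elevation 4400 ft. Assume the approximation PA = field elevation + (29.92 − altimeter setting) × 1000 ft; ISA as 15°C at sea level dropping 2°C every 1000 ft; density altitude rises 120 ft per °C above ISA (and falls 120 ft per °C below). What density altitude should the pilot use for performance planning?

2312 ft

Pressure altitude = 4400 + (29.92 − 30.52) × 1000 = 4400 + (-600) = 3800 ft.
ISA temperature at 3800 ft = 15 − 2 × (3800/1000) = 7.4°C.
ISA deviation = -5 − 7.4 = -12.4°C.
Density altitude = 3800 + 120 × (-12.4) = 2312 ft.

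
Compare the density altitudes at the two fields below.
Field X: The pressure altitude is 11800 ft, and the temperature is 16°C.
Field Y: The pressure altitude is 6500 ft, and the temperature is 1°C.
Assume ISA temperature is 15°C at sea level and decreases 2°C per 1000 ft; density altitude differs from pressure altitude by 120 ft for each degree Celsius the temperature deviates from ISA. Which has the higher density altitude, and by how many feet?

Field X: ISA temp = -8.6°C, deviation +24.6°C, DA = 11800 + 120 × 24.6 = 14752 ft.
Field Y: ISA temp = 2°C, deviation -1°C, DA = 6500 + 120 × (-1) = 6380 ft.
Field X is higher by 14752 − 6380 = 8372 ft.

Field X by 8372 ft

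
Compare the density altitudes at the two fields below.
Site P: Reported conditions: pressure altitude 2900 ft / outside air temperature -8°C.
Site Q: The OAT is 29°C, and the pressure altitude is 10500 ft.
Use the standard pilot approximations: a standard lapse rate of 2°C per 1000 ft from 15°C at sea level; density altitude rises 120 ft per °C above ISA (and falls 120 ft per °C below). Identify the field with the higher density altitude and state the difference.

Site Q by 13864 ft

Site P: ISA temp = 9.2°C, deviation -17.2°C, DA = 2900 + 120 × (-17.2) = 836 ft.
Site Q: ISA temp = -6°C, deviation +35°C, DA = 10500 + 120 × 35 = 14700 ft.
Site Q is higher by 14700 − 836 = 13864 ft.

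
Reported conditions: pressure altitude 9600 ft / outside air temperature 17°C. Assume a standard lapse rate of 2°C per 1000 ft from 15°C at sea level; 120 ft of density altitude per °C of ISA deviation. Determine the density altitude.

12144 ft

ISA temperature at 9600 ft = 15 − 2 × (9600/1000) = -4.2°C.
ISA deviation = 17 − (-4.2) = +21.2°C.
Density altitude = 9600 + 120 × (21.2) = 9600 + (+2544) = 12144 ft.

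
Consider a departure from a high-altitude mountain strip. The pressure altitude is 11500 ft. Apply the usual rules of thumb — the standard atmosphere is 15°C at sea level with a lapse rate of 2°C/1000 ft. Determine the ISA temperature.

ISA temperature = 15 − 2 × (11500/1000) = 15 − 23 = -8°C.

-8°C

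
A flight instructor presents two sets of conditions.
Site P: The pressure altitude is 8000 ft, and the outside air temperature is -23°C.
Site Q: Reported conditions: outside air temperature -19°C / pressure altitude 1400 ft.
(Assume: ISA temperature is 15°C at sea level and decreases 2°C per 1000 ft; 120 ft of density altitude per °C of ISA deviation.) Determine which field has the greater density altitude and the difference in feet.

Site P: ISA temp = -1°C, deviation -22°C, DA = 8000 + 120 × (-22) = 5360 ft.
Site Q: ISA temp = 12.2°C, deviation -31.2°C, DA = 1400 + 120 × (-31.2) = -2344 ft.
Site P is higher by 5360 − (-2344) = 7704 ft.

Site P by 7704 ft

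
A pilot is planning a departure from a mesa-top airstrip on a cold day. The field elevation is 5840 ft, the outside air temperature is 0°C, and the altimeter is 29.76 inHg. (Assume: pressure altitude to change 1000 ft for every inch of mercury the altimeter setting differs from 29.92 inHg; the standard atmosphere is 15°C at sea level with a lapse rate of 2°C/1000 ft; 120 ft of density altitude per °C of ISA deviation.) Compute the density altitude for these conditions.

5640 ft

Pressure altitude = 5840 + (29.92 − 29.76) × 1000 = 5840 + (+160) = 6000 ft.
ISA temperature at 6000 ft = 15 − 2 × (6000/1000) = 3°C.
ISA deviation = 0 − 3 = -3°C.
Density altitude = 6000 + 120 × (-3) = 5640 ft.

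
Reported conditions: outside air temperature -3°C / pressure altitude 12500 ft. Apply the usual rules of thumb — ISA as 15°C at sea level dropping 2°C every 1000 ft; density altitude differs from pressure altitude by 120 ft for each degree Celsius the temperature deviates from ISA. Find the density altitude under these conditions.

13340 ft

ISA temperature at 12500 ft = 15 − 2 × (12500/1000) = -10°C.
ISA deviation = -3 − (-10) = +7°C.
Density altitude = 12500 + 120 × (7) = 12500 + (+840) = 13340 ft.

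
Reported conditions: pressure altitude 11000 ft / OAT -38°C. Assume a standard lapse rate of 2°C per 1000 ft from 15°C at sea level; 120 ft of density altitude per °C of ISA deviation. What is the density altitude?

7280 ft

ISA temperature at 11000 ft = 15 − 2 × (11000/1000) = -7°C.
ISA deviation = -38 − (-7) = -31°C.
Density altitude = 11000 + 120 × (-31) = 11000 + (-3720) = 7280 ft.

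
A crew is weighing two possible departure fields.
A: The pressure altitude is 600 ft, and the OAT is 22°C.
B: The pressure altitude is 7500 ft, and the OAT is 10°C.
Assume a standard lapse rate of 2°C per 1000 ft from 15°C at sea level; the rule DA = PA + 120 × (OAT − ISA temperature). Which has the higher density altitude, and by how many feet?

B by 7116 ft

A: ISA temp = 13.8°C, deviation +8.2°C, DA = 600 + 120 × 8.2 = 1584 ft.
B: ISA temp = 0°C, deviation +10°C, DA = 7500 + 120 × 10 = 8700 ft.
B is higher by 8700 − 1584 = 7116 ft.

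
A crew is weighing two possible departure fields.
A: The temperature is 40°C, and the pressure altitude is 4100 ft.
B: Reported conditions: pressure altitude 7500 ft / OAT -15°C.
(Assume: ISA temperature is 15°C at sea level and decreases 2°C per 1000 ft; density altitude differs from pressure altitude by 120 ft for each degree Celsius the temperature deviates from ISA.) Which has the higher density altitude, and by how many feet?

A: ISA temp = 6.8°C, deviation +33.2°C, DA = 4100 + 120 × 33.2 = 8084 ft.
B: ISA temp = 0°C, deviation -15°C, DA = 7500 + 120 × (-15) = 5700 ft.
A is higher by 8084 − 5700 = 2384 ft.

A by 2384 ft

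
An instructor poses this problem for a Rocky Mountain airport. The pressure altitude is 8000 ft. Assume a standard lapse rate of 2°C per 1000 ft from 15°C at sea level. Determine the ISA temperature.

-1°C

ISA temperature = 15 − 2 × (8000/1000) = 15 − 16 = -1°C.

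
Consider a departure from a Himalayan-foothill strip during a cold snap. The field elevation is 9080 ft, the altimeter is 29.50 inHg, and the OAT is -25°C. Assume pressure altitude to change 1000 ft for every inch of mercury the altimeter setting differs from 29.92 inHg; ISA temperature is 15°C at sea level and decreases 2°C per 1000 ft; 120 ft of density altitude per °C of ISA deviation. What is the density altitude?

6980 ft

Pressure altitude = 9080 + (29.92 − 29.50) × 1000 = 9080 + (+420) = 9500 ft.
ISA temperature at 9500 ft = 15 − 2 × (9500/1000) = -4°C.
ISA deviation = -25 − (-4) = -21°C.
Density altitude = 9500 + 120 × (-21) = 6980 ft.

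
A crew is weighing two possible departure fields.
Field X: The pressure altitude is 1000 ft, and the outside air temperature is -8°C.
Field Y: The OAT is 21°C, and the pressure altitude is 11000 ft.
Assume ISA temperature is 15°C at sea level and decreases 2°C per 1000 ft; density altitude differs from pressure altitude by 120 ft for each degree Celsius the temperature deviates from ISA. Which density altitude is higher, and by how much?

Field Y by 15880 ft

Field X: ISA temp = 13°C, deviation -21°C, DA = 1000 + 120 × (-21) = -1520 ft.
Field Y: ISA temp = -7°C, deviation +28°C, DA = 11000 + 120 × 28 = 14360 ft.
Field Y is higher by 14360 − (-1520) = 15880 ft.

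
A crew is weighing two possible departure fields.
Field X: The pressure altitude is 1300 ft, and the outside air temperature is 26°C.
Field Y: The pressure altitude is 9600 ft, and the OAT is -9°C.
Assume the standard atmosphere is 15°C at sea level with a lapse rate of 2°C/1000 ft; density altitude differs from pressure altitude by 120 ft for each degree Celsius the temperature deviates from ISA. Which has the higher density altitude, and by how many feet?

Field X: ISA temp = 12.4°C, deviation +13.6°C, DA = 1300 + 120 × 13.6 = 2932 ft.
Field Y: ISA temp = -4.2°C, deviation -4.8°C, DA = 9600 + 120 × (-4.8) = 9024 ft.
Field Y is higher by 9024 − 2932 = 6092 ft.

Field Y by 6092 ft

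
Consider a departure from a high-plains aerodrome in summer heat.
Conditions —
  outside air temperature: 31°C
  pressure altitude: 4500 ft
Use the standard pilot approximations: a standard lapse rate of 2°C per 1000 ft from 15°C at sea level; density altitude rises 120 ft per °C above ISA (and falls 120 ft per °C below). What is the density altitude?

7500 ft

ISA temperature at 4500 ft = 15 − 2 × (4500/1000) = 6°C.
ISA deviation = 31 − 6 = +25°C.
Density altitude = 4500 + 120 × (25) = 4500 + (+3000) = 7500 ft.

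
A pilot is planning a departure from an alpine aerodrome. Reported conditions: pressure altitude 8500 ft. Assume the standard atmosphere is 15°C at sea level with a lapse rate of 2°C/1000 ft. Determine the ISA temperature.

ISA temperature = 15 − 2 × (8500/1000) = 15 − 17 = -2°C.

-2°C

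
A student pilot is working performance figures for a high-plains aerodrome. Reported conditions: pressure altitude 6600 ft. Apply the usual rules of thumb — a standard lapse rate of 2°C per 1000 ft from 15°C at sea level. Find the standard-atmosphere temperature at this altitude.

1.8°C

ISA temperature = 15 − 2 × (6600/1000) = 15 − 13.2 = 1.8°C.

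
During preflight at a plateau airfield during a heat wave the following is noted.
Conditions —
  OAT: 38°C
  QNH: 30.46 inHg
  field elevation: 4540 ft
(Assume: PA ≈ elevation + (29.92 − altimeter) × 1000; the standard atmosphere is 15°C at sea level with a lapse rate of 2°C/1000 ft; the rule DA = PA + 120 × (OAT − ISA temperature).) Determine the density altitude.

7720 ft

Pressure altitude = 4540 + (29.92 − 30.46) × 1000 = 4540 + (-540) = 4000 ft.
ISA temperature at 4000 ft = 15 − 2 × (4000/1000) = 7°C.
ISA deviation = 38 − 7 = +31°C.
Density altitude = 4000 + 120 × (31) = 7720 ft.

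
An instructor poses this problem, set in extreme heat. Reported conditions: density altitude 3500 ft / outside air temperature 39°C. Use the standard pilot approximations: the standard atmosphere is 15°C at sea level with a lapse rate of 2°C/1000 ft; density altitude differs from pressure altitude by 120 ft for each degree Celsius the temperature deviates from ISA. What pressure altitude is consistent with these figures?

500 ft

DA = PA + 120 × (OAT − (15 − 2·PA/1000)) = PA + 120·OAT − 1800 + 0.24·PA = 1.24·PA + 120·OAT − 1800.
So 1.24·PA = 3500 − 120 × 39 + 1800 = 620.
PA = 620 / 1.24 = 500 ft.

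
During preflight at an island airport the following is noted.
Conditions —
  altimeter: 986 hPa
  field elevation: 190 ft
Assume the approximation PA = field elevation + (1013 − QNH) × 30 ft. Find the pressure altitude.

1000 ft

Pressure correction = (1013 − 986) × 30 = +810 ft.
Pressure altitude = 190 + (+810) = 1000 ft.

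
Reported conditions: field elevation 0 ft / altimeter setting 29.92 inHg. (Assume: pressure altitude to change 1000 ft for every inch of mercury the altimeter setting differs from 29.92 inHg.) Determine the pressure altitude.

0 ft

Pressure correction = (29.92 − 29.92) × 1000 = 0 ft.
Pressure altitude = 0 + (0) = 0 ft.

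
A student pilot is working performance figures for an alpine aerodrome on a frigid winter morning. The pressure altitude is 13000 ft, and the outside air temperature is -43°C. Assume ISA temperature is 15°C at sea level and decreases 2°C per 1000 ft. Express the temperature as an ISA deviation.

ISA temperature at 13000 ft = 15 − 2 × (13000/1000) = -11°C.
Deviation = OAT − ISA = -43 − (-11) = -32°C.

ISA-32°C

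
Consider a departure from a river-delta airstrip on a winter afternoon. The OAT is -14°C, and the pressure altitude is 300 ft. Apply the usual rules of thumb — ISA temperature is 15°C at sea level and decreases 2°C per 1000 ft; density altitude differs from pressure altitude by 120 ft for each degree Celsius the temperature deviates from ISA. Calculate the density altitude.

ISA temperature at 300 ft = 15 − 2 × (300/1000) = 14.4°C.
ISA deviation = -14 − 14.4 = -28.4°C.
Density altitude = 300 + 120 × (-28.4) = 300 + (-3408) = -3108 ft.

-3108 ft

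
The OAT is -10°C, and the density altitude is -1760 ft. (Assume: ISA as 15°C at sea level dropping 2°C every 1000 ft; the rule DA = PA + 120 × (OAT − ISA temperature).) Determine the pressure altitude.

DA = PA + 120 × (OAT − (15 − 2·PA/1000)) = PA + 120·OAT − 1800 + 0.24·PA = 1.24·PA + 120·OAT − 1800.
So 1.24·PA = -1760 − 120 × (-10) + 1800 = 1240.
PA = 1240 / 1.24 = 1000 ft.

1000 ft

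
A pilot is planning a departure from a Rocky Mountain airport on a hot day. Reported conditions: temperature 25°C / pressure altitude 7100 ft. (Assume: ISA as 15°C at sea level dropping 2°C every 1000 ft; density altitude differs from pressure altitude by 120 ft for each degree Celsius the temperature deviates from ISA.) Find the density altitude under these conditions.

10004 ft

ISA temperature at 7100 ft = 15 − 2 × (7100/1000) = 0.8°C.
ISA deviation = 25 − 0.8 = +24.2°C.
Density altitude = 7100 + 120 × (24.2) = 7100 + (+2904) = 10004 ft.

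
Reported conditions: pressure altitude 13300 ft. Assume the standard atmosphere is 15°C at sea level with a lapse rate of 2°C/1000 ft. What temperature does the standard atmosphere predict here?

-11.6°C

ISA temperature = 15 − 2 × (13300/1000) = 15 − 26.6 = -11.6°C.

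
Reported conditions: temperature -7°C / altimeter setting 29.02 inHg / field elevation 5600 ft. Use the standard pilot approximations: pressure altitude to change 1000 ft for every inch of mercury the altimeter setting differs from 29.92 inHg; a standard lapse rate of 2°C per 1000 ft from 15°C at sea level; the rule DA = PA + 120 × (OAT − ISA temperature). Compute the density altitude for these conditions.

5420 ft

Pressure altitude = 5600 + (29.92 − 29.02) × 1000 = 5600 + (+900) = 6500 ft.
ISA temperature at 6500 ft = 15 − 2 × (6500/1000) = 2°C.
ISA deviation = -7 − 2 = -9°C.
Density altitude = 6500 + 120 × (-9) = 5420 ft.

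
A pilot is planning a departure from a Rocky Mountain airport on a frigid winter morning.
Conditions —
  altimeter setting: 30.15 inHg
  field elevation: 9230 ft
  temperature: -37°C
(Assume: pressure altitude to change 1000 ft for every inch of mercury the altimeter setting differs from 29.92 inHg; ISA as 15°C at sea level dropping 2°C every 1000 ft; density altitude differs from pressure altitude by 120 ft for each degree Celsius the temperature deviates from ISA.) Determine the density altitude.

4920 ft

Pressure altitude = 9230 + (29.92 − 30.15) × 1000 = 9230 + (-230) = 9000 ft.
ISA temperature at 9000 ft = 15 − 2 × (9000/1000) = -3°C.
ISA deviation = -37 − (-3) = -34°C.
Density altitude = 9000 + 120 × (-34) = 4920 ft.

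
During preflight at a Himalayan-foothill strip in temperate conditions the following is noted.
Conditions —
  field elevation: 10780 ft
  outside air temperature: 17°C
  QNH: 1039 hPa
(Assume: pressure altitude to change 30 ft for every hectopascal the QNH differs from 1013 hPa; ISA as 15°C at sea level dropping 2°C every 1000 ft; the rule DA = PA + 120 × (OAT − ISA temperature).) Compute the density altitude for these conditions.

12640 ft

Pressure altitude = 10780 + (1013 − 1039) × 30 = 10780 + (-780) = 10000 ft.
ISA temperature at 10000 ft = 15 − 2 × (10000/1000) = -5°C.
ISA deviation = 17 − (-5) = +22°C.
Density altitude = 10000 + 120 × (22) = 12640 ft.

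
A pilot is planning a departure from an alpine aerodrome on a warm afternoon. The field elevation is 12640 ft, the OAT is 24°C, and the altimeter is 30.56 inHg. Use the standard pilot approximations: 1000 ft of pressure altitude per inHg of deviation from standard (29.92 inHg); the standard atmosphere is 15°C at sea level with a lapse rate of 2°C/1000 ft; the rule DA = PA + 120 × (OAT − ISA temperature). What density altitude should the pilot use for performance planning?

Pressure altitude = 12640 + (29.92 − 30.56) × 1000 = 12640 + (-640) = 12000 ft.
ISA temperature at 12000 ft = 15 − 2 × (12000/1000) = -9°C.
ISA deviation = 24 − (-9) = +33°C.
Density altitude = 12000 + 120 × (33) = 15960 ft.

15960 ft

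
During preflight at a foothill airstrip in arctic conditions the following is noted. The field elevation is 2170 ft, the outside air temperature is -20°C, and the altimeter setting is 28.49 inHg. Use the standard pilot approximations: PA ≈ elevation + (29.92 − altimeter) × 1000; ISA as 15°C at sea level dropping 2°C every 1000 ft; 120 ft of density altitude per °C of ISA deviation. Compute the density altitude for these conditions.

264 ft

Pressure altitude = 2170 + (29.92 − 28.49) × 1000 = 2170 + (+1430) = 3600 ft.
ISA temperature at 3600 ft = 15 − 2 × (3600/1000) = 7.8°C.
ISA deviation = -20 − 7.8 = -27.8°C.
Density altitude = 3600 + 120 × (-27.8) = 264 ft.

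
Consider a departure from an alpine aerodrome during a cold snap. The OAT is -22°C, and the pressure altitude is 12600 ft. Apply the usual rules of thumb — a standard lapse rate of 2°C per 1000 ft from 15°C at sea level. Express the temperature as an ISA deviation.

ISA temperature at 12600 ft = 15 − 2 × (12600/1000) = -10.2°C.
Deviation = OAT − ISA = -22 − (-10.2) = -11.8°C.

ISA-11.8°C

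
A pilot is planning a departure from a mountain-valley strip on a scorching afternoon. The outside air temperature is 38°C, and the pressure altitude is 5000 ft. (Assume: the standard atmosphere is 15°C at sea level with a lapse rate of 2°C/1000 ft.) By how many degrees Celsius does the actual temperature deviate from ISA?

ISA+33°C

ISA temperature at 5000 ft = 15 − 2 × (5000/1000) = 5°C.
Deviation = OAT − ISA = 38 − 5 = +33°C.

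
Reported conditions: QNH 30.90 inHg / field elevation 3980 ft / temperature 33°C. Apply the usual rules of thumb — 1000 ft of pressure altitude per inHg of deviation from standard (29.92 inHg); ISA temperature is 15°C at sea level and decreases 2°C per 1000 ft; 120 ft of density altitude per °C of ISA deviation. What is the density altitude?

Pressure altitude = 3980 + (29.92 − 30.90) × 1000 = 3980 + (-980) = 3000 ft.
ISA temperature at 3000 ft = 15 − 2 × (3000/1000) = 9°C.
ISA deviation = 33 − 9 = +24°C.
Density altitude = 3000 + 120 × (24) = 5880 ft.

5880 ft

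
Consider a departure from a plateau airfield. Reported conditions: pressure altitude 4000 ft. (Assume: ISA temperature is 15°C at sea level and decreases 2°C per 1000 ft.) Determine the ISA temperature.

ISA temperature = 15 − 2 × (4000/1000) = 15 − 8 = 7°C.

7°C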